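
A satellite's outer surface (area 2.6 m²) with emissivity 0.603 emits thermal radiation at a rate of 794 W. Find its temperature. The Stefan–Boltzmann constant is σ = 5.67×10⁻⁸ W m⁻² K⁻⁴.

From P = εσAT⁴, T = (P / εσA)^(1/4) = (794 / (0.603 × 5.67×10⁻⁸ × 2.60))^(1/4).
T = (8.93×10^9)^(1/4) = 307 K.

T ≈ 307 K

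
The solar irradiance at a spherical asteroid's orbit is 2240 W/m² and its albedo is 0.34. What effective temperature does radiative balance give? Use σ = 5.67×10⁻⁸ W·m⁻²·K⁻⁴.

T ≈ 284 K

Power absorbed = (1−a)S·πR²; power emitted = 4πR²σT⁴. Equating and cancelling πR²:
T = ((1−a)S / 4σ)^(1/4) = (1480 / (4 × 5.67×10⁻⁸))^(1/4) = (6.52×10^9)^(1/4).
T = 284 K.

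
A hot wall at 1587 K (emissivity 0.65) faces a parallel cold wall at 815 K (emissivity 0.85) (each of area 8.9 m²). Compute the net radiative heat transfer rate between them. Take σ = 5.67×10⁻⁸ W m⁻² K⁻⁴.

Q ≈ 1.74×10^6 W

For two large parallel gray plates, q = σ(T₁⁴ − T₂⁴) / (1/ε₁ + 1/ε₂ − 1).
1/ε₁ + 1/ε₂ − 1 = 1/0.65 + 1/0.85 − 1 = 1.715.
T₁⁴ − T₂⁴ = 6.34×10^12 − 4.41×10^11 = 5.90×10^12 K⁴.
q = 5.67×10⁻⁸ × 5.90×10^12 / 1.715 = 1.95×10^5 W/m².
Q = q·A = 1.95×10^5 × 8.9 = 1.74×10^6 W.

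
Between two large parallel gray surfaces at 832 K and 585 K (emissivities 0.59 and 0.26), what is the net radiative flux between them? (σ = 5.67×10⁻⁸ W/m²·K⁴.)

For two large parallel gray plates, q = σ(T₁⁴ − T₂⁴) / (1/ε₁ + 1/ε₂ − 1).
1/ε₁ + 1/ε₂ − 1 = 1/0.59 + 1/0.26 − 1 = 4.541.
T₁⁴ − T₂⁴ = 4.79×10^11 − 1.17×10^11 = 3.62×10^11 K⁴.
q = 5.67×10⁻⁸ × 3.62×10^11 / 4.541 = 4520 W/m².

q ≈ 4520 W/m²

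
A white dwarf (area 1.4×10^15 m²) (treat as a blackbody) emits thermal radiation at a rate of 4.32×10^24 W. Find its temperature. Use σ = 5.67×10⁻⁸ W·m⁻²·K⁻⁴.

From P = σAT⁴, T = (P / σA)^(1/4) = (4.32×10^24 / (5.67×10⁻⁸ × 1.40×10^15))^(1/4).
T = (5.44×10^16)^(1/4) = 15300 K.

T ≈ 15300 K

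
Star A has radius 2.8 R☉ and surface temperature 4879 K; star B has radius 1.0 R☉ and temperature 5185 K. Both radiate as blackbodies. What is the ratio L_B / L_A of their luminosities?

L_B/L_A ≈ 0.163

L = 4πR²σT⁴ ∝ R²T⁴, so L_B/L_A = (1.0/2.8)² × (5185/4879)⁴ = 0.128 × 1.28 = 0.163.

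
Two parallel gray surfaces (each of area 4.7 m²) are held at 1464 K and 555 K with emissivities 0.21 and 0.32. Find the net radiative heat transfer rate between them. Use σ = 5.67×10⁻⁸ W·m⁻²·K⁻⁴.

For two large parallel gray plates, q = σ(T₁⁴ − T₂⁴) / (1/ε₁ + 1/ε₂ − 1).
1/ε₁ + 1/ε₂ − 1 = 1/0.21 + 1/0.32 − 1 = 6.887.
T₁⁴ − T₂⁴ = 4.59×10^12 − 9.49×10^10 = 4.50×10^12 K⁴.
q = 5.67×10⁻⁸ × 4.50×10^12 / 6.887 = 37000 W/m².
Q = q·A = 37000 × 4.7 = 1.74×10^5 W.

Q ≈ 1.74×10^5 W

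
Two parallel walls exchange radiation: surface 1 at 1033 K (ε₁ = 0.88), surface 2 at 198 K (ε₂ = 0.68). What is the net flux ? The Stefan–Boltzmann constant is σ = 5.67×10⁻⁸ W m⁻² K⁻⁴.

For two large parallel gray plates, q = σ(T₁⁴ − T₂⁴) / (1/ε₁ + 1/ε₂ − 1).
1/ε₁ + 1/ε₂ − 1 = 1/0.88 + 1/0.68 − 1 = 1.607.
T₁⁴ − T₂⁴ = 1.14×10^12 − 1.54×10^9 = 1.14×10^12 K⁴.
q = 5.67×10⁻⁸ × 1.14×10^12 / 1.607 = 40100 W/m².

q ≈ 40100 W/m²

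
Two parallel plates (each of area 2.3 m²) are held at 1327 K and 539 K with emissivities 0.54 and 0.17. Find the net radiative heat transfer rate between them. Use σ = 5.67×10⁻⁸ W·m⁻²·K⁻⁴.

Q ≈ 58400 W

For two large parallel gray plates, q = σ(T₁⁴ − T₂⁴) / (1/ε₁ + 1/ε₂ − 1).
1/ε₁ + 1/ε₂ − 1 = 1/0.54 + 1/0.17 − 1 = 6.734.
T₁⁴ − T₂⁴ = 3.10×10^12 − 8.44×10^10 = 3.02×10^12 K⁴.
q = 5.67×10⁻⁸ × 3.02×10^12 / 6.734 = 25400 W/m².
Q = q·A = 25400 × 2.3 = 58400 W.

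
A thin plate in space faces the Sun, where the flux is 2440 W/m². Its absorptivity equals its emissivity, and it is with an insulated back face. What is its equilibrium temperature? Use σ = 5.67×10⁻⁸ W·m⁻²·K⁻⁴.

Absorbed flux αS = emitted flux εσT⁴ (one radiating face); with α = ε, T = (S/σ)^(1/4).
T = (2440 / 5.67×10⁻⁸)^(1/4) = (4.30×10^10)^(1/4).
T = 455 K.

T ≈ 455 K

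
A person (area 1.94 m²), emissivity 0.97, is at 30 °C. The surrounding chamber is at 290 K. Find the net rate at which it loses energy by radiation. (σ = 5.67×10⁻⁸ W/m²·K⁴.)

Convert: 30 °C = 303 K.
Q = εσA(T⁴ − T_s⁴). T⁴ − T_s⁴ = (303)⁴ − (290)⁴ = 8.43×10^9 − 7.07×10^9 = 1.36×10^9 K⁴.
Q = 0.97 × 5.67×10⁻⁸ × 1.94 × 1.36×10^9 = 145 W.

Q ≈ 145 W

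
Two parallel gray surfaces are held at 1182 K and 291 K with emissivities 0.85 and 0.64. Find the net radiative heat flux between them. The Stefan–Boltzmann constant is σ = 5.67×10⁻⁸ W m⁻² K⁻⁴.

q ≈ 63400 W/m²

For two large parallel gray plates, q = σ(T₁⁴ − T₂⁴) / (1/ε₁ + 1/ε₂ − 1).
1/ε₁ + 1/ε₂ − 1 = 1/0.85 + 1/0.64 − 1 = 1.739.
T₁⁴ − T₂⁴ = 1.95×10^12 − 7.17×10^9 = 1.94×10^12 K⁴.
q = 5.67×10⁻⁸ × 1.94×10^12 / 1.739 = 63400 W/m².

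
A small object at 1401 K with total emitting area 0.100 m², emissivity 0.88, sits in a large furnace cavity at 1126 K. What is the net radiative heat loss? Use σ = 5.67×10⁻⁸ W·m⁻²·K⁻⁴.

Q ≈ 11200 W

Q = εσA(T⁴ − T_s⁴). T⁴ − T_s⁴ = (1401)⁴ − (1126)⁴ = 3.85×10^12 − 1.61×10^12 = 2.25×10^12 K⁴.
Q = 0.88 × 5.67×10⁻⁸ × 0.100 × 2.25×10^12 = 11200 W.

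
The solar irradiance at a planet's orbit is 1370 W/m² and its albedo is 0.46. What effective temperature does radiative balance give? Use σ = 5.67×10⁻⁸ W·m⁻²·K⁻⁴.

T ≈ 239 K

Power absorbed = (1−a)S·πR²; power emitted = 4πR²σT⁴. Equating and cancelling πR²:
T = ((1−a)S / 4σ)^(1/4) = (740 / (4 × 5.67×10⁻⁸))^(1/4) = (3.26×10^9)^(1/4).
T = 239 K.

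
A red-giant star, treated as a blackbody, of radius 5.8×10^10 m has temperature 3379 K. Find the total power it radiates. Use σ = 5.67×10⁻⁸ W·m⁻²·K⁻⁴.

P ≈ 3.12×10^29 W

A = 4πr² = 4π × (5.8×10^10)² = 4.23×10^22 m².
P = σAT⁴ = 5.67×10⁻⁸ × 4.23×10^22 × (3379)⁴ = 5.67×10⁻⁸ × 4.23×10^22 × 1.30×10^14.
P = 3.12×10^29 W.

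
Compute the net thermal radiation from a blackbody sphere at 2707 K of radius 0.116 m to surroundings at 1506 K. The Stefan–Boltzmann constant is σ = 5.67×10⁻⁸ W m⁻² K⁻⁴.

Q ≈ 4.66×10^5 W

A = 4πr² = 4π × (0.116)² = 0.169 m².
Q = σA(T⁴ − T_s⁴). T⁴ − T_s⁴ = (2707)⁴ − (1506)⁴ = 5.37×10^13 − 5.14×10^12 = 4.86×10^13 K⁴.
Q = 5.67×10⁻⁸ × 0.169 × 4.86×10^13 = 4.66×10^5 W.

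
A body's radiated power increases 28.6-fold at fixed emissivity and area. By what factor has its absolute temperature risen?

factor ≈ 2.31

P ∝ T⁴ ⇒ T ∝ P^(1/4), so T scales by (28.6)^(1/4) = 2.31.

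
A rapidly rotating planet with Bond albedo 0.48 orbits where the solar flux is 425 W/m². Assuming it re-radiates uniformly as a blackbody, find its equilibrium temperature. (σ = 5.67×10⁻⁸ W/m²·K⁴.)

Power absorbed = (1−a)S·πR²; power emitted = 4πR²σT⁴. Equating and cancelling πR²:
T = ((1−a)S / 4σ)^(1/4) = (221 / (4 × 5.67×10⁻⁸))^(1/4) = (9.74×10^8)^(1/4).
T = 177 K.

T ≈ 177 K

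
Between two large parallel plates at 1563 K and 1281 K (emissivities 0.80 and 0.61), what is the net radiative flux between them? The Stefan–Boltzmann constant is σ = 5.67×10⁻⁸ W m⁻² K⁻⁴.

For two large parallel gray plates, q = σ(T₁⁴ − T₂⁴) / (1/ε₁ + 1/ε₂ − 1).
1/ε₁ + 1/ε₂ − 1 = 1/0.80 + 1/0.61 − 1 = 1.889.
T₁⁴ − T₂⁴ = 5.97×10^12 − 2.69×10^12 = 3.28×10^12 K⁴.
q = 5.67×10⁻⁸ × 3.28×10^12 / 1.889 = 98300 W/m².

q ≈ 98300 W/m²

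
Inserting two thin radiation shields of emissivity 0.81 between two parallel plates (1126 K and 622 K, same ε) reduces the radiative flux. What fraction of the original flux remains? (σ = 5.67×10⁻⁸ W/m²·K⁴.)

ratio ≈ 0.333

With N identical shields there are N+1 = 3 gaps in series, each with the same radiative resistance, so the flux falls to 1/(N+1) of its unshielded value.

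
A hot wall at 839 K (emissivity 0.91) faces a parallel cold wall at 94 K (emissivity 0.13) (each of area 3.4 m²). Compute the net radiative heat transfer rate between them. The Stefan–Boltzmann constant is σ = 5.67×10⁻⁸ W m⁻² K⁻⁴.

For two large parallel gray plates, q = σ(T₁⁴ − T₂⁴) / (1/ε₁ + 1/ε₂ − 1).
1/ε₁ + 1/ε₂ − 1 = 1/0.91 + 1/0.13 − 1 = 7.791.
T₁⁴ − T₂⁴ = 4.96×10^11 − 7.81×10^7 = 4.95×10^11 K⁴.
q = 5.67×10⁻⁸ × 4.95×10^11 / 7.791 = 3610 W/m².
Q = q·A = 3610 × 3.4 = 12300 W.

Q ≈ 12300 W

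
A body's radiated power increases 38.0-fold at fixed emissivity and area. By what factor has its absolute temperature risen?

factor ≈ 2.48

P ∝ T⁴ ⇒ T ∝ P^(1/4), so T scales by (38.0)^(1/4) = 2.48.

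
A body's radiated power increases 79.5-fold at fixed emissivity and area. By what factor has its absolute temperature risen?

P ∝ T⁴ ⇒ T ∝ P^(1/4), so T scales by (79.5)^(1/4) = 2.99.

factor ≈ 2.99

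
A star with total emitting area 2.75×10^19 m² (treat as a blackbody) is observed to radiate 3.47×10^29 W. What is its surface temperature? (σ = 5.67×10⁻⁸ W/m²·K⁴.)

T ≈ 21700 K

From P = σAT⁴, T = (P / σA)^(1/4) = (3.47×10^29 / (5.67×10⁻⁸ × 2.75×10^19))^(1/4).
T = (2.23×10^17)^(1/4) = 21700 K.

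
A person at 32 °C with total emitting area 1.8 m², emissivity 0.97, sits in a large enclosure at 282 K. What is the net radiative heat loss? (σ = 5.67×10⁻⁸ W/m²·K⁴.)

Q ≈ 231 W

Convert: 32 °C = 305 K.
Q = εσA(T⁴ − T_s⁴). T⁴ − T_s⁴ = (305)⁴ − (282)⁴ = 8.65×10^9 − 6.32×10^9 = 2.33×10^9 K⁴.
Q = 0.97 × 5.67×10⁻⁸ × 1.80 × 2.33×10^9 = 231 W.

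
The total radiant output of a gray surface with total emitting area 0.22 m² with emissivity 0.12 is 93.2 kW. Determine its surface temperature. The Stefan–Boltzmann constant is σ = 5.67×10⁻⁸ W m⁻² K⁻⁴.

From P = εσAT⁴, T = (P / εσA)^(1/4) = (93200 / (0.12 × 5.67×10⁻⁸ × 0.220))^(1/4).
T = (6.23×10^13)^(1/4) = 2810 K.

T ≈ 2810 K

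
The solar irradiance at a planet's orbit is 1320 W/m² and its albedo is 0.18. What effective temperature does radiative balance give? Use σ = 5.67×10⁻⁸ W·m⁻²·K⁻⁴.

T ≈ 263 K

Power absorbed = (1−a)S·πR²; power emitted = 4πR²σT⁴. Equating and cancelling πR²:
T = ((1−a)S / 4σ)^(1/4) = (1080 / (4 × 5.67×10⁻⁸))^(1/4) = (4.77×10^9)^(1/4).
T = 263 K.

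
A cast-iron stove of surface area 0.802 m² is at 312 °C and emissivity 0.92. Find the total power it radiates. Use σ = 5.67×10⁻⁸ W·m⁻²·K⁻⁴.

312 °C = 585 K.
Stefan–Boltzmann: P = εσAT⁴ = 0.92 × 5.67×10⁻⁸ × 0.802 × (585)⁴ = 0.92 × 5.67×10⁻⁸ × 0.802 × 1.17×10^11.
P = 4900 W.

P ≈ 4900 W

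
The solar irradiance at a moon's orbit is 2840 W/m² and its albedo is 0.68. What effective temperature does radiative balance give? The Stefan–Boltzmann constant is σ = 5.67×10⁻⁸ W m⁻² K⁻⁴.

Power absorbed = (1−a)S·πR²; power emitted = 4πR²σT⁴. Equating and cancelling πR²:
T = ((1−a)S / 4σ)^(1/4) = (909 / (4 × 5.67×10⁻⁸))^(1/4) = (4.01×10^9)^(1/4).
T = 252 K.

T ≈ 252 K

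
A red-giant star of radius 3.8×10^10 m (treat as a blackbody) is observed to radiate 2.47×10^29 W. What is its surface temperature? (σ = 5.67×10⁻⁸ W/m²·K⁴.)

T ≈ 3940 K

A = 4πr² = 4π × (3.8×10^10)² = 1.81×10^22 m².
From P = σAT⁴, T = (P / σA)^(1/4) = (2.47×10^29 / (5.67×10⁻⁸ × 1.81×10^22))^(1/4).
T = (2.40×10^14)^(1/4) = 3940 K.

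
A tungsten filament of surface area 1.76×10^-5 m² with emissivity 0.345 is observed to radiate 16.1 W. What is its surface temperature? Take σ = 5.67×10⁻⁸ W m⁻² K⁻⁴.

T ≈ 2620 K

From P = εσAT⁴, T = (P / εσA)^(1/4) = (16.1 / (0.345 × 5.67×10⁻⁸ × 1.76×10^-5))^(1/4).
T = (4.68×10^13)^(1/4) = 2620 K.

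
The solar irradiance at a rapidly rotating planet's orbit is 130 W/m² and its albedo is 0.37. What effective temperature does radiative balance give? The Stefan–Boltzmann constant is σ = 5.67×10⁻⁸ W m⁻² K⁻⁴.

T ≈ 138 K

Power absorbed = (1−a)S·πR²; power emitted = 4πR²σT⁴. Equating and cancelling πR²:
T = ((1−a)S / 4σ)^(1/4) = (81.9 / (4 × 5.67×10⁻⁸))^(1/4) = (3.61×10^8)^(1/4).
T = 138 K.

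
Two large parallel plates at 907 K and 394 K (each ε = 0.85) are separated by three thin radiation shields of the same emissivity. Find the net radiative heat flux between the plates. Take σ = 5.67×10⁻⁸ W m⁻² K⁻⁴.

Each of the 4 gaps contributes resistance (2/ε − 1) = 2/0.85 − 1 = 1.353; total = 5.412.
q = σ(T₁⁴ − T₂⁴) / 5.412 = 5.67×10⁻⁸ × 6.53×10^11 / 5.412 = 6840 W/m².

q ≈ 6840 W/m²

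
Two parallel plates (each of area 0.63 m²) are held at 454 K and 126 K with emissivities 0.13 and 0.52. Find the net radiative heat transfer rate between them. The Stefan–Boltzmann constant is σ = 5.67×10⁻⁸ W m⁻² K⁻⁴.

For two large parallel gray plates, q = σ(T₁⁴ − T₂⁴) / (1/ε₁ + 1/ε₂ − 1).
1/ε₁ + 1/ε₂ − 1 = 1/0.13 + 1/0.52 − 1 = 8.615.
T₁⁴ − T₂⁴ = 4.25×10^10 − 2.52×10^8 = 4.22×10^10 K⁴.
q = 5.67×10⁻⁸ × 4.22×10^10 / 8.615 = 278 W/m².
Q = q·A = 278 × 0.63 = 175 W.

Q ≈ 175 W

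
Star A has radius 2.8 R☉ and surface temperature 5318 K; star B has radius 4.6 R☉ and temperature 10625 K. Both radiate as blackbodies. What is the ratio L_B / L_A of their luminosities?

L = 4πR²σT⁴ ∝ R²T⁴, so L_B/L_A = (4.6/2.8)² × (10625/5318)⁴ = 2.70 × 15.9 = 43.0.

L_B/L_A ≈ 43.0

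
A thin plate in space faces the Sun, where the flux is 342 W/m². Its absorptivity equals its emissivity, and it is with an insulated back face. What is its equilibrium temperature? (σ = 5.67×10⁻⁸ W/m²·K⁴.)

T ≈ 279 K

Absorbed flux αS = emitted flux εσT⁴ (one radiating face); with α = ε, T = (S/σ)^(1/4).
T = (342 / 5.67×10⁻⁸)^(1/4) = (6.03×10^9)^(1/4).
T = 279 K.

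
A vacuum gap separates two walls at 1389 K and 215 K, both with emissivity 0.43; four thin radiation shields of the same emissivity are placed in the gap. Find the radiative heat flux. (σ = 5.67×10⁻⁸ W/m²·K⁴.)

q ≈ 11600 W/m²

Each of the 5 gaps contributes resistance (2/ε − 1) = 2/0.43 − 1 = 3.651; total = 18.26.
q = σ(T₁⁴ − T₂⁴) / 18.26 = 5.67×10⁻⁸ × 3.72×10^12 / 18.26 = 11600 W/m².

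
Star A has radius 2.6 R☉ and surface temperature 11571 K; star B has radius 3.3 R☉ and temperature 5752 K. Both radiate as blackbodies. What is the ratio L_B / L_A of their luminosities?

L_B/L_A ≈ 0.0984

L = 4πR²σT⁴ ∝ R²T⁴, so L_B/L_A = (3.3/2.6)² × (5752/11571)⁴ = 1.61 × 0.0611 = 0.0984.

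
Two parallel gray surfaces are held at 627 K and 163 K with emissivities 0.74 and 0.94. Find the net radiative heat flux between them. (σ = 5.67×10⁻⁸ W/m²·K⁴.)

For two large parallel gray plates, q = σ(T₁⁴ − T₂⁴) / (1/ε₁ + 1/ε₂ − 1).
1/ε₁ + 1/ε₂ − 1 = 1/0.74 + 1/0.94 − 1 = 1.415.
T₁⁴ − T₂⁴ = 1.55×10^11 − 7.06×10^8 = 1.54×10^11 K⁴.
q = 5.67×10⁻⁸ × 1.54×10^11 / 1.415 = 6160 W/m².

q ≈ 6160 W/m²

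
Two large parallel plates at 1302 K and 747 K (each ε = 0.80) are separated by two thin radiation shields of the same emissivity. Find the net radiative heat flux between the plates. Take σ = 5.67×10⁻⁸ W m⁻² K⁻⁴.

q ≈ 32300 W/m²

Each of the 3 gaps contributes resistance (2/ε − 1) = 2/0.80 − 1 = 1.500; total = 4.500.
q = σ(T₁⁴ − T₂⁴) / 4.500 = 5.67×10⁻⁸ × 2.56×10^12 / 4.500 = 32300 W/m².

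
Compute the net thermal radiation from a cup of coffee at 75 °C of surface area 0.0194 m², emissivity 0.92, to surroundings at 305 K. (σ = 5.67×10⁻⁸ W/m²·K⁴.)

Convert: 75 °C = 348 K.
Q = εσA(T⁴ − T_s⁴). T⁴ − T_s⁴ = (348)⁴ − (305)⁴ = 1.47×10^10 − 8.65×10^9 = 6.01×10^9 K⁴.
Q = 0.92 × 5.67×10⁻⁸ × 0.0194 × 6.01×10^9 = 6.08 W.

Q ≈ 6.08 W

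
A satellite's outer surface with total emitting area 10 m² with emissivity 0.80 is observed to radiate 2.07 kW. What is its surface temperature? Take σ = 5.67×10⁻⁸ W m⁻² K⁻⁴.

From P = εσAT⁴, T = (P / εσA)^(1/4) = (2070 / (0.80 × 5.67×10⁻⁸ × 10.0))^(1/4).
T = (4.56×10^9)^(1/4) = 260 K.

T ≈ 260 K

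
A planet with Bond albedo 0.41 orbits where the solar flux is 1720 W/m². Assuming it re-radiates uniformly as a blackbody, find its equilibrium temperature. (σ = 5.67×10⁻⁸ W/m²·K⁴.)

T ≈ 259 K

Power absorbed = (1−a)S·πR²; power emitted = 4πR²σT⁴. Equating and cancelling πR²:
T = ((1−a)S / 4σ)^(1/4) = (1010 / (4 × 5.67×10⁻⁸))^(1/4) = (4.47×10^9)^(1/4).
T = 259 K.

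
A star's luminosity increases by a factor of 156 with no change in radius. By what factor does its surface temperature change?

factor ≈ 3.53

P ∝ T⁴ ⇒ T ∝ P^(1/4), so T scales by (156)^(1/4) = 3.53.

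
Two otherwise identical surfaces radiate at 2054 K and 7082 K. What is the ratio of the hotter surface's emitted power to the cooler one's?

P ∝ T⁴, so the ratio is (7082/2054)⁴ = (3.448)⁴ = 141.

ratio ≈ 141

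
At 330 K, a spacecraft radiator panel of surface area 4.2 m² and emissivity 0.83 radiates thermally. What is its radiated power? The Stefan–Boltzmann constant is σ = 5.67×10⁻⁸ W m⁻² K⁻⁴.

P ≈ 2340 W

Stefan–Boltzmann: P = εσAT⁴ = 0.83 × 5.67×10⁻⁸ × 4.20 × (330)⁴ = 0.83 × 5.67×10⁻⁸ × 4.20 × 1.19×10^10.
P = 2340 W.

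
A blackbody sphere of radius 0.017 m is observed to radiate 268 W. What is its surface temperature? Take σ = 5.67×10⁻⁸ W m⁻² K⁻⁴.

T ≈ 1070 K

A = 4πr² = 4π × (0.017)² = 3.63×10^-3 m².
From P = σAT⁴, T = (P / σA)^(1/4) = (268 / (5.67×10⁻⁸ × 3.63×10^-3))^(1/4).
T = (1.30×10^12)^(1/4) = 1070 K.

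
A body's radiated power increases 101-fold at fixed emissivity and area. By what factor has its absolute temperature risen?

P ∝ T⁴ ⇒ T ∝ P^(1/4), so T scales by (101)^(1/4) = 3.17.

factor ≈ 3.17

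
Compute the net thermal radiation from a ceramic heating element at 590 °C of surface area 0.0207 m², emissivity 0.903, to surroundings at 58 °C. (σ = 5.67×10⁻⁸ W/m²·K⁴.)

Convert: 590 °C = 863 K; 58 °C = 331 K.
Q = εσA(T⁴ − T_s⁴). T⁴ − T_s⁴ = (863)⁴ − (331)⁴ = 5.55×10^11 − 1.20×10^10 = 5.43×10^11 K⁴.
Q = 0.903 × 5.67×10⁻⁸ × 0.0207 × 5.43×10^11 = 575 W.

Q ≈ 575 W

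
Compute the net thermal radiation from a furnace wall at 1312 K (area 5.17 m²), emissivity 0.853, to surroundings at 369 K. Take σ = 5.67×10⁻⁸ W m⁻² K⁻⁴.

Q = εσA(T⁴ − T_s⁴). T⁴ − T_s⁴ = (1312)⁴ − (369)⁴ = 2.96×10^12 − 1.85×10^10 = 2.94×10^12 K⁴.
Q = 0.853 × 5.67×10⁻⁸ × 5.17 × 2.94×10^12 = 7.36×10^5 W.

Q ≈ 7.36×10^5 W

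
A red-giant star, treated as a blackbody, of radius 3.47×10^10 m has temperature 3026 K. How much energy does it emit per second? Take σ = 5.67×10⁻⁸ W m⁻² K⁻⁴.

A = 4πr² = 4π × (3.47×10^10)² = 1.51×10^22 m².
P = σAT⁴ = 5.67×10⁻⁸ × 1.51×10^22 × (3026)⁴ = 5.67×10⁻⁸ × 1.51×10^22 × 8.38×10^13.
P = 7.19×10^28 W.

P ≈ 7.19×10^28 W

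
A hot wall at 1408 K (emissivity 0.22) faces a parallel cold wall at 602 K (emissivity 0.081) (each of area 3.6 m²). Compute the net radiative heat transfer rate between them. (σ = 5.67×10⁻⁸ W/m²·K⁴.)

Q ≈ 48800 W

For two large parallel gray plates, q = σ(T₁⁴ − T₂⁴) / (1/ε₁ + 1/ε₂ − 1).
1/ε₁ + 1/ε₂ − 1 = 1/0.22 + 1/0.081 − 1 = 15.89.
T₁⁴ − T₂⁴ = 3.93×10^12 − 1.31×10^11 = 3.80×10^12 K⁴.
q = 5.67×10⁻⁸ × 3.80×10^12 / 15.89 = 13600 W/m².
Q = q·A = 13600 × 3.6 = 48800 W.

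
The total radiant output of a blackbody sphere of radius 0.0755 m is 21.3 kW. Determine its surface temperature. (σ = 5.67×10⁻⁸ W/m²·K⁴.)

T ≈ 1510 K

A = 4πr² = 4π × (0.0755)² = 0.0716 m².
From P = σAT⁴, T = (P / σA)^(1/4) = (21300 / (5.67×10⁻⁸ × 0.0716))^(1/4).
T = (5.24×10^12)^(1/4) = 1510 K.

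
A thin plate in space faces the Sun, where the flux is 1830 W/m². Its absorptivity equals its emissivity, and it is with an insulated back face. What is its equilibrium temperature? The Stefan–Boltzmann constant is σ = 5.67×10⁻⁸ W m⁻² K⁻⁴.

T ≈ 424 K

Absorbed flux αS = emitted flux εσT⁴ (one radiating face); with α = ε, T = (S/σ)^(1/4).
T = (1830 / 5.67×10⁻⁸)^(1/4) = (3.23×10^10)^(1/4).
T = 424 K.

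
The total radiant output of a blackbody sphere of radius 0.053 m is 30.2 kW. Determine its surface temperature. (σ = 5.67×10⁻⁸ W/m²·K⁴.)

A = 4πr² = 4π × (0.053)² = 0.0353 m².
From P = σAT⁴, T = (P / σA)^(1/4) = (30200 / (5.67×10⁻⁸ × 0.0353))^(1/4).
T = (1.51×10^13)^(1/4) = 1970 K.

T ≈ 1970 K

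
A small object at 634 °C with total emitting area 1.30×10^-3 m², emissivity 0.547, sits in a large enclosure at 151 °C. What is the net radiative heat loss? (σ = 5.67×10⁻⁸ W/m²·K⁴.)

Q ≈ 26.0 W

Convert: 634 °C = 907 K; 151 °C = 424 K.
Q = εσA(T⁴ − T_s⁴). T⁴ − T_s⁴ = (907)⁴ − (424)⁴ = 6.77×10^11 − 3.23×10^10 = 6.44×10^11 K⁴.
Q = 0.547 × 5.67×10⁻⁸ × 1.30×10^-3 × 6.44×10^11 = 26.0 W.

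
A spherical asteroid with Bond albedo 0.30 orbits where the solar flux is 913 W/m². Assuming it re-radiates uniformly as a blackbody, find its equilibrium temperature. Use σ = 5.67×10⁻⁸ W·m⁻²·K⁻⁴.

T ≈ 230 K

Power absorbed = (1−a)S·πR²; power emitted = 4πR²σT⁴. Equating and cancelling πR²:
T = ((1−a)S / 4σ)^(1/4) = (639 / (4 × 5.67×10⁻⁸))^(1/4) = (2.82×10^9)^(1/4).
T = 230 K.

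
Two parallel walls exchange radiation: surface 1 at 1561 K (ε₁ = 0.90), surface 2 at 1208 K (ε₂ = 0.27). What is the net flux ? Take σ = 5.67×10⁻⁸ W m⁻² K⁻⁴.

q ≈ 56600 W/m²

For two large parallel gray plates, q = σ(T₁⁴ − T₂⁴) / (1/ε₁ + 1/ε₂ − 1).
1/ε₁ + 1/ε₂ − 1 = 1/0.90 + 1/0.27 − 1 = 3.815.
T₁⁴ − T₂⁴ = 5.94×10^12 − 2.13×10^12 = 3.81×10^12 K⁴.
q = 5.67×10⁻⁸ × 3.81×10^12 / 3.815 = 56600 W/m².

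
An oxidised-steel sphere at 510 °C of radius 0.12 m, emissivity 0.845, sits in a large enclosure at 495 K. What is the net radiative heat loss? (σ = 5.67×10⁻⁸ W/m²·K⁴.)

A = 4πr² = 4π × (0.12)² = 0.181 m².
Convert: 510 °C = 783 K.
Q = εσA(T⁴ − T_s⁴). T⁴ − T_s⁴ = (783)⁴ − (495)⁴ = 3.76×10^11 − 6.00×10^10 = 3.16×10^11 K⁴.
Q = 0.845 × 5.67×10⁻⁸ × 0.181 × 3.16×10^11 = 2740 W.

Q ≈ 2740 W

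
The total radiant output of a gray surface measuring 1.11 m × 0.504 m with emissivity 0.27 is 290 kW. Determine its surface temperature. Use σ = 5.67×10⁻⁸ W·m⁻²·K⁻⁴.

T ≈ 2410 K

A = 1.11 × 0.504 = 0.559 m².
From P = εσAT⁴, T = (P / εσA)^(1/4) = (2.90×10^5 / (0.27 × 5.67×10⁻⁸ × 0.559))^(1/4).
T = (3.39×10^13)^(1/4) = 2410 K.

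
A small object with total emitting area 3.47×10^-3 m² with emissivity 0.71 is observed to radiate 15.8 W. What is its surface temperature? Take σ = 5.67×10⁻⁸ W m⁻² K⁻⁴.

T ≈ 580 K

From P = εσAT⁴, T = (P / εσA)^(1/4) = (15.8 / (0.71 × 5.67×10⁻⁸ × 3.47×10^-3))^(1/4).
T = (1.13×10^11)^(1/4) = 580 K.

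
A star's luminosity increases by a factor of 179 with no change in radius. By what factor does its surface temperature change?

factor ≈ 3.66

P ∝ T⁴ ⇒ T ∝ P^(1/4), so T scales by (179)^(1/4) = 3.66.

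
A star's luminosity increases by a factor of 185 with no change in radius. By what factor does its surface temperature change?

factor ≈ 3.69

P ∝ T⁴ ⇒ T ∝ P^(1/4), so T scales by (185)^(1/4) = 3.69.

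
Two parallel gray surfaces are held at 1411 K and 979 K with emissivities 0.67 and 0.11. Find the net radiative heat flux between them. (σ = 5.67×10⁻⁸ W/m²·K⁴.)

For two large parallel gray plates, q = σ(T₁⁴ − T₂⁴) / (1/ε₁ + 1/ε₂ − 1).
1/ε₁ + 1/ε₂ − 1 = 1/0.67 + 1/0.11 − 1 = 9.583.
T₁⁴ − T₂⁴ = 3.96×10^12 − 9.19×10^11 = 3.05×10^12 K⁴.
q = 5.67×10⁻⁸ × 3.05×10^12 / 9.583 = 18000 W/m².

q ≈ 18000 W/m²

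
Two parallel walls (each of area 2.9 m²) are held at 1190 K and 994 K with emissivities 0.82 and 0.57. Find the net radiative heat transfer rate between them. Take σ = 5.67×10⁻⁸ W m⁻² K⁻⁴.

Q ≈ 85700 W

For two large parallel gray plates, q = σ(T₁⁴ − T₂⁴) / (1/ε₁ + 1/ε₂ − 1).
1/ε₁ + 1/ε₂ − 1 = 1/0.82 + 1/0.57 − 1 = 1.974.
T₁⁴ − T₂⁴ = 2.01×10^12 − 9.76×10^11 = 1.03×10^12 K⁴.
q = 5.67×10⁻⁸ × 1.03×10^12 / 1.974 = 29600 W/m².
Q = q·A = 29600 × 2.9 = 85700 W.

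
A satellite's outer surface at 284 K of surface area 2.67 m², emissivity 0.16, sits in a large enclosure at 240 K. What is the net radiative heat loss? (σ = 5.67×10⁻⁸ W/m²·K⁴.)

Q ≈ 77.2 W

Q = εσA(T⁴ − T_s⁴). T⁴ − T_s⁴ = (284)⁴ − (240)⁴ = 6.51×10^9 − 3.32×10^9 = 3.19×10^9 K⁴.
Q = 0.16 × 5.67×10⁻⁸ × 2.67 × 3.19×10^9 = 77.2 W.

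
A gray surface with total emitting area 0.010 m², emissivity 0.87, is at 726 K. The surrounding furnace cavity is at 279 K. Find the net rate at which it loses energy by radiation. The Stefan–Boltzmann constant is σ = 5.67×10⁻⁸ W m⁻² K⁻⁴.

Q = εσA(T⁴ − T_s⁴). T⁴ − T_s⁴ = (726)⁴ − (279)⁴ = 2.78×10^11 − 6.06×10^9 = 2.72×10^11 K⁴.
Q = 0.87 × 5.67×10⁻⁸ × 0.0100 × 2.72×10^11 = 134 W.

Q ≈ 134 W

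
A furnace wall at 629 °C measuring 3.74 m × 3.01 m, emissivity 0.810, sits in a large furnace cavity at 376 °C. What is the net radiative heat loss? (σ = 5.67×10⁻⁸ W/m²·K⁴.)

Q ≈ 2.51×10^5 W

A = 3.74 × 3.01 = 11.3 m².
Convert: 629 °C = 902 K; 376 °C = 649 K.
Q = εσA(T⁴ − T_s⁴). T⁴ − T_s⁴ = (902)⁴ − (649)⁴ = 6.62×10^11 − 1.77×10^11 = 4.85×10^11 K⁴.
Q = 0.810 × 5.67×10⁻⁸ × 11.3 × 4.85×10^11 = 2.51×10^5 W.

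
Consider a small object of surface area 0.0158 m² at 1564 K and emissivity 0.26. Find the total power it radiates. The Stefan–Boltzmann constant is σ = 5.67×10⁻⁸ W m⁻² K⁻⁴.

P ≈ 1390 W

Stefan–Boltzmann: P = εσAT⁴ = 0.26 × 5.67×10⁻⁸ × 0.0158 × (1564)⁴ = 0.26 × 5.67×10⁻⁸ × 0.0158 × 5.98×10^12.
P = 1390 W.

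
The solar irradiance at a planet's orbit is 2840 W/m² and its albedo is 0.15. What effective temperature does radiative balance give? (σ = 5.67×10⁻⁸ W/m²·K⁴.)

Power absorbed = (1−a)S·πR²; power emitted = 4πR²σT⁴. Equating and cancelling πR²:
T = ((1−a)S / 4σ)^(1/4) = (2410 / (4 × 5.67×10⁻⁸))^(1/4) = (1.06×10^10)^(1/4).
T = 321 K.

T ≈ 321 K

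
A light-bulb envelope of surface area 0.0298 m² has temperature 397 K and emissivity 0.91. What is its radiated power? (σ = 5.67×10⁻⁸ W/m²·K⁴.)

Stefan–Boltzmann: P = εσAT⁴ = 0.91 × 5.67×10⁻⁸ × 0.0298 × (397)⁴ = 0.91 × 5.67×10⁻⁸ × 0.0298 × 2.48×10^10.
P = 38.2 W.

P ≈ 38.2 W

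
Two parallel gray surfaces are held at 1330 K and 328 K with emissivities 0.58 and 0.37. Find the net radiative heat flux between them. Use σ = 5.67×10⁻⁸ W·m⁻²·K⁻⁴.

For two large parallel gray plates, q = σ(T₁⁴ − T₂⁴) / (1/ε₁ + 1/ε₂ − 1).
1/ε₁ + 1/ε₂ − 1 = 1/0.58 + 1/0.37 − 1 = 3.427.
T₁⁴ − T₂⁴ = 3.13×10^12 − 1.16×10^10 = 3.12×10^12 K⁴.
q = 5.67×10⁻⁸ × 3.12×10^12 / 3.427 = 51600 W/m².

q ≈ 51600 W/m²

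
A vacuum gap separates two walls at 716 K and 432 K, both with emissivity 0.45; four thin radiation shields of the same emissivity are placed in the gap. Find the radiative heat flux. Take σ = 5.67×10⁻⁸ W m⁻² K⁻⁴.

q ≈ 751 W/m²

Each of the 5 gaps contributes resistance (2/ε − 1) = 2/0.45 − 1 = 3.444; total = 17.22.
q = σ(T₁⁴ − T₂⁴) / 17.22 = 5.67×10⁻⁸ × 2.28×10^11 / 17.22 = 751 W/m².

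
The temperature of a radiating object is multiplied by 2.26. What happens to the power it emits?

factor ≈ 26.1

P ∝ T⁴, so the power scales as (2.26)⁴ = 26.1.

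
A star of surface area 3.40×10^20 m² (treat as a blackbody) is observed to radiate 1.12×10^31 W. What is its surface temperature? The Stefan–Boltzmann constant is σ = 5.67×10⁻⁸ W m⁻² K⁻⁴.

T ≈ 27600 K

From P = σAT⁴, T = (P / σA)^(1/4) = (1.12×10^31 / (5.67×10⁻⁸ × 3.40×10^20))^(1/4).
T = (5.81×10^17)^(1/4) = 27600 K.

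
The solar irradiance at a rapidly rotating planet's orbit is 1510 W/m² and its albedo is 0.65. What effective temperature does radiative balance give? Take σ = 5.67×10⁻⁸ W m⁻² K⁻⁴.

Power absorbed = (1−a)S·πR²; power emitted = 4πR²σT⁴. Equating and cancelling πR²:
T = ((1−a)S / 4σ)^(1/4) = (528 / (4 × 5.67×10⁻⁸))^(1/4) = (2.33×10^9)^(1/4).
T = 220 K.

T ≈ 220 K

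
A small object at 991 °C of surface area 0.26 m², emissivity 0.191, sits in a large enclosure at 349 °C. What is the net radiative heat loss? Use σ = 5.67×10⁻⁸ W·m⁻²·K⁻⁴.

Q ≈ 6770 W

Convert: 991 °C = 1264 K; 349 °C = 622 K.
Q = εσA(T⁴ − T_s⁴). T⁴ − T_s⁴ = (1264)⁴ − (622)⁴ = 2.55×10^12 − 1.50×10^11 = 2.40×10^12 K⁴.
Q = 0.191 × 5.67×10⁻⁸ × 0.260 × 2.40×10^12 = 6770 W.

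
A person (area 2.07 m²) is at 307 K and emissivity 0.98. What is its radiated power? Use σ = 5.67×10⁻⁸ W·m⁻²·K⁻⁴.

Stefan–Boltzmann: P = εσAT⁴ = 0.98 × 5.67×10⁻⁸ × 2.07 × (307)⁴ = 0.98 × 5.67×10⁻⁸ × 2.07 × 8.88×10^9.
P = 1020 W.

P ≈ 1020 W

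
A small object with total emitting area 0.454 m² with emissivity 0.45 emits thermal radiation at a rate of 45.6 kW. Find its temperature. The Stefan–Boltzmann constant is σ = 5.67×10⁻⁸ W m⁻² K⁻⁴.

From P = εσAT⁴, T = (P / εσA)^(1/4) = (45600 / (0.45 × 5.67×10⁻⁸ × 0.454))^(1/4).
T = (3.94×10^12)^(1/4) = 1410 K.

T ≈ 1410 K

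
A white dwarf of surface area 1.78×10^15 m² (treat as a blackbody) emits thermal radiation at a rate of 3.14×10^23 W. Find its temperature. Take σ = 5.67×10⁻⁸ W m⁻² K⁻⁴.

T ≈ 7470 K

From P = σAT⁴, T = (P / σA)^(1/4) = (3.14×10^23 / (5.67×10⁻⁸ × 1.78×10^15))^(1/4).
T = (3.11×10^15)^(1/4) = 7470 K.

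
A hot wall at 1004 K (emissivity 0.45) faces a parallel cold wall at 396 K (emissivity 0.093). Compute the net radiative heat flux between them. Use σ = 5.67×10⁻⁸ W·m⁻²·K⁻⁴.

For two large parallel gray plates, q = σ(T₁⁴ − T₂⁴) / (1/ε₁ + 1/ε₂ − 1).
1/ε₁ + 1/ε₂ − 1 = 1/0.45 + 1/0.093 − 1 = 11.97.
T₁⁴ − T₂⁴ = 1.02×10^12 − 2.46×10^10 = 9.92×10^11 K⁴.
q = 5.67×10⁻⁸ × 9.92×10^11 / 11.97 = 4690 W/m².

q ≈ 4690 W/m²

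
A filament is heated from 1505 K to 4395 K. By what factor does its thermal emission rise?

ratio ≈ 72.7

P ∝ T⁴, so the ratio is (4395/1505)⁴ = (2.920)⁴ = 72.7.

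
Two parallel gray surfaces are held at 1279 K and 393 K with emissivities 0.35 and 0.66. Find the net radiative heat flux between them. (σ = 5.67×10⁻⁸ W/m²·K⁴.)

For two large parallel gray plates, q = σ(T₁⁴ − T₂⁴) / (1/ε₁ + 1/ε₂ − 1).
1/ε₁ + 1/ε₂ − 1 = 1/0.35 + 1/0.66 − 1 = 3.372.
T₁⁴ − T₂⁴ = 2.68×10^12 − 2.39×10^10 = 2.65×10^12 K⁴.
q = 5.67×10⁻⁸ × 2.65×10^12 / 3.372 = 44600 W/m².

q ≈ 44600 W/m²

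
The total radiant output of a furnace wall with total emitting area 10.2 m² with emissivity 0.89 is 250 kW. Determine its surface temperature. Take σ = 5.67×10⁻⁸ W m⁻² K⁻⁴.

T ≈ 835 K

From P = εσAT⁴, T = (P / εσA)^(1/4) = (2.50×10^5 / (0.89 × 5.67×10⁻⁸ × 10.2))^(1/4).
T = (4.86×10^11)^(1/4) = 835 K.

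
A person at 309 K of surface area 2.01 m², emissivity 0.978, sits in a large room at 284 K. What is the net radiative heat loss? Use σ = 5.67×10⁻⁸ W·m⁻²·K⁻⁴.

Q = εσA(T⁴ − T_s⁴). T⁴ − T_s⁴ = (309)⁴ − (284)⁴ = 9.12×10^9 − 6.51×10^9 = 2.61×10^9 K⁴.
Q = 0.978 × 5.67×10⁻⁸ × 2.01 × 2.61×10^9 = 291 W.

Q ≈ 291 W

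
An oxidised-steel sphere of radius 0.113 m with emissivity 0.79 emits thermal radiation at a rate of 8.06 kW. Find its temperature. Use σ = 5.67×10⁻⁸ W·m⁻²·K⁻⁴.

A = 4πr² = 4π × (0.113)² = 0.160 m².
From P = εσAT⁴, T = (P / εσA)^(1/4) = (8060 / (0.79 × 5.67×10⁻⁸ × 0.160))^(1/4).
T = (1.12×10^12)^(1/4) = 1030 K.

T ≈ 1030 K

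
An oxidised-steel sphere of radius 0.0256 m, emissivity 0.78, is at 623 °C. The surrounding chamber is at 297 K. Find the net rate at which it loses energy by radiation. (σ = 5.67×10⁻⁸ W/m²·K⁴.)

A = 4πr² = 4π × (0.0256)² = 8.24×10^-3 m².
Convert: 623 °C = 896 K.
Q = εσA(T⁴ − T_s⁴). T⁴ − T_s⁴ = (896)⁴ − (297)⁴ = 6.45×10^11 − 7.78×10^9 = 6.37×10^11 K⁴.
Q = 0.78 × 5.67×10⁻⁸ × 8.24×10^-3 × 6.37×10^11 = 232 W.

Q ≈ 232 W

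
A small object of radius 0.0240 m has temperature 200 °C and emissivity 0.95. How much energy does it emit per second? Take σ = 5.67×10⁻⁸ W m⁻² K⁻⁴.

P ≈ 19.5 W

A = 4πr² = 4π × (0.0240)² = 7.24×10^-3 m².
200 °C = 473 K.
P = εσAT⁴ = 0.95 × 5.67×10⁻⁸ × 7.24×10^-3 × (473)⁴ = 0.95 × 5.67×10⁻⁸ × 7.24×10^-3 × 5.01×10^10.
P = 19.5 W.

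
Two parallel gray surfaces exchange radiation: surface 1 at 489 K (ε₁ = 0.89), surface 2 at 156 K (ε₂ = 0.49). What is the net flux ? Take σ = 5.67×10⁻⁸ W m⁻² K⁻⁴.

q ≈ 1480 W/m²

For two large parallel gray plates, q = σ(T₁⁴ − T₂⁴) / (1/ε₁ + 1/ε₂ − 1).
1/ε₁ + 1/ε₂ − 1 = 1/0.89 + 1/0.49 − 1 = 2.164.
T₁⁴ − T₂⁴ = 5.72×10^10 − 5.92×10^8 = 5.66×10^10 K⁴.
q = 5.67×10⁻⁸ × 5.66×10^10 / 2.164 = 1480 W/m².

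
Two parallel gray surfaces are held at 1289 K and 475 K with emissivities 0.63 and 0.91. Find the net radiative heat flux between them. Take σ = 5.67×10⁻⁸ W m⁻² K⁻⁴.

q ≈ 91100 W/m²

For two large parallel gray plates, q = σ(T₁⁴ − T₂⁴) / (1/ε₁ + 1/ε₂ − 1).
1/ε₁ + 1/ε₂ − 1 = 1/0.63 + 1/0.91 − 1 = 1.686.
T₁⁴ − T₂⁴ = 2.76×10^12 − 5.09×10^10 = 2.71×10^12 K⁴.
q = 5.67×10⁻⁸ × 2.71×10^12 / 1.686 = 91100 W/m².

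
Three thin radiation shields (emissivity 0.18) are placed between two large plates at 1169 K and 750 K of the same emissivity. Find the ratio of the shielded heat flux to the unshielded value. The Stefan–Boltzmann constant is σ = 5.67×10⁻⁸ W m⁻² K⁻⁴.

ratio ≈ 0.250

With N identical shields there are N+1 = 4 gaps in series, each with the same radiative resistance, so the flux falls to 1/(N+1) of its unshielded value.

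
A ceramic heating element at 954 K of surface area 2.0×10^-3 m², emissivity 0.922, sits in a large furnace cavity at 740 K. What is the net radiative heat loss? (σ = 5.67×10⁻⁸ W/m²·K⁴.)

Q ≈ 55.3 W

Q = εσA(T⁴ − T_s⁴). T⁴ − T_s⁴ = (954)⁴ − (740)⁴ = 8.28×10^11 − 3.00×10^11 = 5.28×10^11 K⁴.
Q = 0.922 × 5.67×10⁻⁸ × 2.00×10^-3 × 5.28×10^11 = 55.3 W.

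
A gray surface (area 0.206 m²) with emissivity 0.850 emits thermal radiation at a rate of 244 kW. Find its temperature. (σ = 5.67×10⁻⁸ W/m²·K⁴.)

From P = εσAT⁴, T = (P / εσA)^(1/4) = (2.44×10^5 / (0.850 × 5.67×10⁻⁸ × 0.206))^(1/4).
T = (2.46×10^13)^(1/4) = 2230 K.

T ≈ 2230 K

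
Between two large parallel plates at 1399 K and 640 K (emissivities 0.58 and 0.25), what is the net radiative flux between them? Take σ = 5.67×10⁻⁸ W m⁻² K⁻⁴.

q ≈ 44000 W/m²

For two large parallel gray plates, q = σ(T₁⁴ − T₂⁴) / (1/ε₁ + 1/ε₂ − 1).
1/ε₁ + 1/ε₂ − 1 = 1/0.58 + 1/0.25 − 1 = 4.724.
T₁⁴ − T₂⁴ = 3.83×10^12 − 1.68×10^11 = 3.66×10^12 K⁴.
q = 5.67×10⁻⁸ × 3.66×10^12 / 4.724 = 44000 W/m².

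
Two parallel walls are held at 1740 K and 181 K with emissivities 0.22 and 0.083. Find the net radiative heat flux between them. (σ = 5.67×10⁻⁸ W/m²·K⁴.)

q ≈ 33300 W/m²

For two large parallel gray plates, q = σ(T₁⁴ − T₂⁴) / (1/ε₁ + 1/ε₂ − 1).
1/ε₁ + 1/ε₂ − 1 = 1/0.22 + 1/0.083 − 1 = 15.59.
T₁⁴ − T₂⁴ = 9.17×10^12 − 1.07×10^9 = 9.17×10^12 K⁴.
q = 5.67×10⁻⁸ × 9.17×10^12 / 15.59 = 33300 W/m².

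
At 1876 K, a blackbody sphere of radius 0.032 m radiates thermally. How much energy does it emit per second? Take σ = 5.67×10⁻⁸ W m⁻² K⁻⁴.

A = 4πr² = 4π × (0.032)² = 0.0129 m².
P = σAT⁴ = 5.67×10⁻⁸ × 0.0129 × (1876)⁴ = 5.67×10⁻⁸ × 0.0129 × 1.24×10^13.
P = 9040 W.

P ≈ 9040 W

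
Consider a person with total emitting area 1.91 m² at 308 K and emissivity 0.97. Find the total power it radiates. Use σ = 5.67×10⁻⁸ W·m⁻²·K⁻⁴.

Stefan–Boltzmann: P = εσAT⁴ = 0.97 × 5.67×10⁻⁸ × 1.91 × (308)⁴ = 0.97 × 5.67×10⁻⁸ × 1.91 × 9.00×10^9.
P = 945 W.

P ≈ 945 W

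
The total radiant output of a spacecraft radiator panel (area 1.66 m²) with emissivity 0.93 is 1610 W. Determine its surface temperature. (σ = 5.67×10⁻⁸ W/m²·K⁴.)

T ≈ 368 K

From P = εσAT⁴, T = (P / εσA)^(1/4) = (1610 / (0.93 × 5.67×10⁻⁸ × 1.66))^(1/4).
T = (1.84×10^10)^(1/4) = 368 K.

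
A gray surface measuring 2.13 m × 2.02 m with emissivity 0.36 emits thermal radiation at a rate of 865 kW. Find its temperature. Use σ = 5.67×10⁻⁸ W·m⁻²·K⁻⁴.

A = 2.13 × 2.02 = 4.30 m².
From P = εσAT⁴, T = (P / εσA)^(1/4) = (8.65×10^5 / (0.36 × 5.67×10⁻⁸ × 4.30))^(1/4).
T = (9.85×10^12)^(1/4) = 1770 K.

T ≈ 1770 K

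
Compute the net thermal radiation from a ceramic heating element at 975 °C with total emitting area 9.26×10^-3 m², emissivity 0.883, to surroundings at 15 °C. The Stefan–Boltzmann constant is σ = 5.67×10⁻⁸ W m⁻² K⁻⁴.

Q ≈ 1120 W

Convert: 975 °C = 1248 K; 15 °C = 288 K.
Q = εσA(T⁴ − T_s⁴). T⁴ − T_s⁴ = (1248)⁴ − (288)⁴ = 2.43×10^12 − 6.88×10^9 = 2.42×10^12 K⁴.
Q = 0.883 × 5.67×10⁻⁸ × 9.26×10^-3 × 2.42×10^12 = 1120 W.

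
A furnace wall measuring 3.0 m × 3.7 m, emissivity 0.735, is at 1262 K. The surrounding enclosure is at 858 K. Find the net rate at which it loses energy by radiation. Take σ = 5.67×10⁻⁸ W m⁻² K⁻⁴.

Q ≈ 9.23×10^5 W

A = 3.0 × 3.7 = 11.1 m².
Q = εσA(T⁴ − T_s⁴). T⁴ − T_s⁴ = (1262)⁴ − (858)⁴ = 2.54×10^12 − 5.42×10^11 = 1.99×10^12 K⁴.
Q = 0.735 × 5.67×10⁻⁸ × 11.1 × 1.99×10^12 = 9.23×10^5 W.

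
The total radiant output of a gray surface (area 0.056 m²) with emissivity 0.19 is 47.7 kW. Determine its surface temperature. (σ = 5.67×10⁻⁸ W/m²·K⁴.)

From P = εσAT⁴, T = (P / εσA)^(1/4) = (47700 / (0.19 × 5.67×10⁻⁸ × 0.0560))^(1/4).
T = (7.91×10^13)^(1/4) = 2980 K.

T ≈ 2980 K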